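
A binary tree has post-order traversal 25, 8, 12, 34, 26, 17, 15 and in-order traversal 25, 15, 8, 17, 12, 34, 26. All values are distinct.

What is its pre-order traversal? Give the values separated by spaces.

The last element of post-order is the root; it splits in-order into left and right subtrees.
Root 15: left subtree has 1 node {25}, right has 5 {8, 17, 12, 34, 26}.
  Root 17: left subtree has 1 node {8}, right has 3 {12, 34, 26}.
    Root 26: left subtree has 2 nodes {12, 34}, right has 0 { }.
      Root 34: left subtree has 1 node {12}, right has 0 { }.

15 25 17 8 26 34 12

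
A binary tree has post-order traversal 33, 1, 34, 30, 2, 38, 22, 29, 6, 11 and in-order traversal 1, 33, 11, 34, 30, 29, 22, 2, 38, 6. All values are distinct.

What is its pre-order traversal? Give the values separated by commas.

The last element of post-order is the root; it splits in-order into left and right subtrees.
Root 11: left subtree has 2 nodes {1, 33}, right has 7 {34, 30, 29, 22, 2, 38, 6}.
  Root 1: left subtree has 0 nodes { }, right has 1 {33}.
  Root 6: left subtree has 6 nodes {34, 30, 29, 22, 2, 38}, right has 0 { }.
    Root 29: left subtree has 2 nodes {34, 30}, right has 3 {22, 2, 38}.
      Root 30: left subtree has 1 node {34}, right has 0 { }.
      Root 22: left subtree has 0 nodes { }, right has 2 {2, 38}.
        Root 38: left subtree has 1 node {2}, right has 0 { }.

11, 1, 33, 6, 29, 30, 34, 22, 38, 2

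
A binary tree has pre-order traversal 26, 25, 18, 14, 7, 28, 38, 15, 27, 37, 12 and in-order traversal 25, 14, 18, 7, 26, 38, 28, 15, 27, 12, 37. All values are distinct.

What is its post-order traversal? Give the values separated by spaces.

The first element of pre-order is the root; it splits in-order into left and right subtrees.
Root 26: left subtree has 4 nodes {25, 14, 18, 7}, right has 6 {38, 28, 15, 27, 12, 37}.
  Root 25: left subtree has 0 nodes { }, right has 3 {14, 18, 7}.
    Root 18: left subtree has 1 node {14}, right has 1 {7}.
  Root 28: left subtree has 1 node {38}, right has 4 {15, 27, 12, 37}.
    Root 15: left subtree has 0 nodes { }, right has 3 {27, 12, 37}.
      Root 27: left subtree has 0 nodes { }, right has 2 {12, 37}.
        Root 37: left subtree has 1 node {12}, right has 0 { }.

14 7 18 25 38 12 37 27 15 28 26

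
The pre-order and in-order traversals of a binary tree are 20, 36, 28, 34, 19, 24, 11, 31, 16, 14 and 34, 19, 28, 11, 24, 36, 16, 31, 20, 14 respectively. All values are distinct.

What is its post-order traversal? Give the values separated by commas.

19, 34, 11, 24, 28, 16, 31, 36, 14, 20

The first element of pre-order is the root; it splits in-order into left and right subtrees.
Root 20: left subtree has 8 nodes {34, 19, 28, 11, 24, 36, 16, 31}, right has 1 {14}.
  Root 36: left subtree has 5 nodes {34, 19, 28, 11, 24}, right has 2 {16, 31}.
    Root 28: left subtree has 2 nodes {34, 19}, right has 2 {11, 24}.
      Root 34: left subtree has 0 nodes { }, right has 1 {19}.
      Root 24: left subtree has 1 node {11}, right has 0 { }.
    Root 31: left subtree has 1 node {16}, right has 0 { }.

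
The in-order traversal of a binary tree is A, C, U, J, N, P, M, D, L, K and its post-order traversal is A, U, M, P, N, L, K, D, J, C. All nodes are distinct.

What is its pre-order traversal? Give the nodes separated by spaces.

C A J U D N P M K L

The last element of post-order is the root; it splits in-order into left and right subtrees.
Root C: left subtree has 1 node {A}, right has 8 {U, J, N, P, M, D, L, K}.
  Root J: left subtree has 1 node {U}, right has 6 {N, P, M, D, L, K}.
    Root D: left subtree has 3 nodes {N, P, M}, right has 2 {L, K}.
      Root N: left subtree has 0 nodes { }, right has 2 {P, M}.
        Root P: left subtree has 0 nodes { }, right has 1 {M}.
      Root K: left subtree has 1 node {L}, right has 0 { }.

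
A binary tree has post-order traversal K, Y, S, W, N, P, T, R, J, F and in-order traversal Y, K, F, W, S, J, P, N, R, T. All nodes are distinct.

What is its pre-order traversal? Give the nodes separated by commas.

F, Y, K, J, W, S, R, P, N, T

The last element of post-order is the root; it splits in-order into left and right subtrees.
Root F: left subtree has 2 nodes {Y, K}, right has 7 {W, S, J, P, N, R, T}.
  Root Y: left subtree has 0 nodes { }, right has 1 {K}.
  Root J: left subtree has 2 nodes {W, S}, right has 4 {P, N, R, T}.
    Root W: left subtree has 0 nodes { }, right has 1 {S}.
    Root R: left subtree has 2 nodes {P, N}, right has 1 {T}.
      Root P: left subtree has 0 nodes { }, right has 1 {N}.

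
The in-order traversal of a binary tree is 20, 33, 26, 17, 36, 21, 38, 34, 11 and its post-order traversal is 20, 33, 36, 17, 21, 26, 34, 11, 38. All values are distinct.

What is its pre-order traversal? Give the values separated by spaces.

The last element of post-order is the root; it splits in-order into left and right subtrees.
Root 38: left subtree has 6 nodes {20, 33, 26, 17, 36, 21}, right has 2 {34, 11}.
  Root 26: left subtree has 2 nodes {20, 33}, right has 3 {17, 36, 21}.
    Root 33: left subtree has 1 node {20}, right has 0 { }.
    Root 21: left subtree has 2 nodes {17, 36}, right has 0 { }.
      Root 17: left subtree has 0 nodes { }, right has 1 {36}.
  Root 11: left subtree has 1 node {34}, right has 0 { }.

38 26 33 20 21 17 36 11 34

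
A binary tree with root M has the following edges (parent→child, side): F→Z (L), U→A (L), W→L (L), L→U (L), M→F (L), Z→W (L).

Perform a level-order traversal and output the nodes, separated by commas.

Level-order visits nodes level by level from the root, left to right within each level.
Level 0: M
Level 1: F
Level 2: Z
Level 3: W
Level 4: L
Level 5: U
Level 6: A

M, F, Z, W, L, U, A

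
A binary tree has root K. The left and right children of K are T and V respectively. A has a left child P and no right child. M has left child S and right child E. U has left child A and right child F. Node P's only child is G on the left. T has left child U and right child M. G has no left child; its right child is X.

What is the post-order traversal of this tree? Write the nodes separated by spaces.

X G P A F U S E M T V K

Post-order visits the left subtree, then the right subtree, then the node.
At K: go left to T.
  At T: go left to U.
    At U: go left to A.
      At A: go left to P.
        At P: go left to G.
          At G: no left child.
          At G: go right to X.
            X is a leaf — visit X.
          Visit G.
        At P: no right child.
        Visit P.
      At A: no right child.
      Visit A.
    At U: go right to F.
      F is a leaf — visit F.
    Visit U.
  At T: go right to M.
    At M: go left to S.
      S is a leaf — visit S.
    At M: go right to E.
      E is a leaf — visit E.
    Visit M.
  Visit T.
At K: go right to V.
  V is a leaf — visit V.
Visit K.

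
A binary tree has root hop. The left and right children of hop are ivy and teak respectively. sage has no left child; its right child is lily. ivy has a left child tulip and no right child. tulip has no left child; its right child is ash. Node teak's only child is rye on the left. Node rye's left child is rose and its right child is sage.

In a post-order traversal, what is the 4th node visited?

Post-order visits the left subtree, then the right subtree, then the node.
At hop: go left to ivy.
  At ivy: go left to tulip.
    At tulip: no left child.
    At tulip: go right to ash.
      ash is a leaf — visit ash.
    Visit tulip.
  At ivy: no right child.
  Visit ivy.
At hop: go right to teak.
  At teak: go left to rye.
    At rye: go left to rose.
      rose is a leaf — visit rose.
    At rye: go right to sage.
      At sage: no left child.
      At sage: go right to lily.
        lily is a leaf — visit lily.
      Visit sage.
    Visit rye.
  At teak: no right child.
  Visit teak.
Visit hop.
Full post-order sequence: ash, tulip, ivy, rose, lily, sage, rye, teak, hop.

rose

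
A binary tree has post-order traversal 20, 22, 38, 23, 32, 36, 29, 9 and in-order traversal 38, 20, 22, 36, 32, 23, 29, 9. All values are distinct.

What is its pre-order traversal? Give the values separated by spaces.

The last element of post-order is the root; it splits in-order into left and right subtrees.
Root 9: left subtree has 7 nodes {38, 20, 22, 36, 32, 23, 29}, right has 0 { }.
  Root 29: left subtree has 6 nodes {38, 20, 22, 36, 32, 23}, right has 0 { }.
    Root 36: left subtree has 3 nodes {38, 20, 22}, right has 2 {32, 23}.
      Root 38: left subtree has 0 nodes { }, right has 2 {20, 22}.
        Root 22: left subtree has 1 node {20}, right has 0 { }.
      Root 32: left subtree has 0 nodes { }, right has 1 {23}.

9 29 36 38 22 20 32 23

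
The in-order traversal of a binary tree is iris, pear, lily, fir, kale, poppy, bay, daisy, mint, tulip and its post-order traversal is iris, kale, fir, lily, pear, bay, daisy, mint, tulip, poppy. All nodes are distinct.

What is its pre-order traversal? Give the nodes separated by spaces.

The last element of post-order is the root; it splits in-order into left and right subtrees.
Root poppy: left subtree has 5 nodes {iris, pear, lily, fir, kale}, right has 4 {bay, daisy, mint, tulip}.
  Root pear: left subtree has 1 node {iris}, right has 3 {lily, fir, kale}.
    Root lily: left subtree has 0 nodes { }, right has 2 {fir, kale}.
      Root fir: left subtree has 0 nodes { }, right has 1 {kale}.
  Root tulip: left subtree has 3 nodes {bay, daisy, mint}, right has 0 { }.
    Root mint: left subtree has 2 nodes {bay, daisy}, right has 0 { }.
      Root daisy: left subtree has 1 node {bay}, right has 0 { }.

poppy pear iris lily fir kale tulip mint daisy bay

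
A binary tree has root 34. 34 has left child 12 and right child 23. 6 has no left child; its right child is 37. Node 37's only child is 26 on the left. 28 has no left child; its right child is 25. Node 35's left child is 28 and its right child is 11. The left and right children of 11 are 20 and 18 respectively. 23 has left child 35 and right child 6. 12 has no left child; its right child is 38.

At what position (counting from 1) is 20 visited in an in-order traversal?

In-order visits the left subtree, then the node, then the right subtree.
At 34: go left to 12.
  At 12: no left child.
  Visit 12.
  At 12: go right to 38.
    38 is a leaf — visit 38.
Visit 34.
At 34: go right to 23.
  At 23: go left to 35.
    At 35: go left to 28.
      At 28: no left child.
      Visit 28.
      At 28: go right to 25.
        25 is a leaf — visit 25.
    Visit 35.
    At 35: go right to 11.
      At 11: go left to 20.
        20 is a leaf — visit 20.
      Visit 11.
      At 11: go right to 18.
        18 is a leaf — visit 18.
  Visit 23.
  At 23: go right to 6.
    At 6: no left child.
    Visit 6.
    At 6: go right to 37.
      At 37: go left to 26.
        26 is a leaf — visit 26.
      Visit 37.
      At 37: no right child.
Full in-order sequence: 12, 38, 34, 28, 25, 35, 20, 11, 18, 23, 6, 26, 37.

7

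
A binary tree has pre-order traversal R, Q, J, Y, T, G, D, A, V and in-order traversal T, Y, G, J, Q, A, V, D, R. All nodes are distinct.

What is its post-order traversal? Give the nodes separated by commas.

T, G, Y, J, V, A, D, Q, R

The first element of pre-order is the root; it splits in-order into left and right subtrees.
Root R: left subtree has 8 nodes {T, Y, G, J, Q, A, V, D}, right has 0 { }.
  Root Q: left subtree has 4 nodes {T, Y, G, J}, right has 3 {A, V, D}.
    Root J: left subtree has 3 nodes {T, Y, G}, right has 0 { }.
      Root Y: left subtree has 1 node {T}, right has 1 {G}.
    Root D: left subtree has 2 nodes {A, V}, right has 0 { }.
      Root A: left subtree has 0 nodes { }, right has 1 {V}.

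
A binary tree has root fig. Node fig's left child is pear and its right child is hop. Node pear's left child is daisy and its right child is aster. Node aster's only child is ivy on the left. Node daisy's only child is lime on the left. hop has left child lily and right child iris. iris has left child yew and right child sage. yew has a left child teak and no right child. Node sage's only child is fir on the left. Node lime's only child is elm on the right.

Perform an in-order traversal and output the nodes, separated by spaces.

lime elm daisy pear ivy aster fig lily hop teak yew iris fir sage

In-order visits the left subtree, then the node, then the right subtree.
At fig: go left to pear.
  At pear: go left to daisy.
    At daisy: go left to lime.
      At lime: no left child.
      Visit lime.
      At lime: go right to elm.
        elm is a leaf — visit elm.
    Visit daisy.
    At daisy: no right child.
  Visit pear.
  At pear: go right to aster.
    At aster: go left to ivy.
      ivy is a leaf — visit ivy.
    Visit aster.
    At aster: no right child.
Visit fig.
At fig: go right to hop.
  At hop: go left to lily.
    lily is a leaf — visit lily.
  Visit hop.
  At hop: go right to iris.
    At iris: go left to yew.
      At yew: go left to teak.
        teak is a leaf — visit teak.
      Visit yew.
      At yew: no right child.
    Visit iris.
    At iris: go right to sage.
      At sage: go left to fir.
        fir is a leaf — visit fir.
      Visit sage.
      At sage: no right child.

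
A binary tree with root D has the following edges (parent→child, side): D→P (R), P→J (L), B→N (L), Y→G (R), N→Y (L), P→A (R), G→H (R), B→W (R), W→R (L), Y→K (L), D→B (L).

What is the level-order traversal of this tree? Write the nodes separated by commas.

Level-order visits nodes level by level from the root, left to right within each level.
Level 0: D
Level 1: B, P
Level 2: N, W, J, A
Level 3: Y, R
Level 4: K, G
Level 5: H

D, B, P, N, W, J, A, Y, R, K, G, H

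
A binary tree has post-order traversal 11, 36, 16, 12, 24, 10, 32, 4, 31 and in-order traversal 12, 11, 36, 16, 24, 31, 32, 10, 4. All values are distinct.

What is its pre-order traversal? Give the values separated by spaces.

The last element of post-order is the root; it splits in-order into left and right subtrees.
Root 31: left subtree has 5 nodes {12, 11, 36, 16, 24}, right has 3 {32, 10, 4}.
  Root 24: left subtree has 4 nodes {12, 11, 36, 16}, right has 0 { }.
    Root 12: left subtree has 0 nodes { }, right has 3 {11, 36, 16}.
      Root 16: left subtree has 2 nodes {11, 36}, right has 0 { }.
        Root 36: left subtree has 1 node {11}, right has 0 { }.
  Root 4: left subtree has 2 nodes {32, 10}, right has 0 { }.
    Root 32: left subtree has 0 nodes { }, right has 1 {10}.

31 24 12 16 36 11 4 32 10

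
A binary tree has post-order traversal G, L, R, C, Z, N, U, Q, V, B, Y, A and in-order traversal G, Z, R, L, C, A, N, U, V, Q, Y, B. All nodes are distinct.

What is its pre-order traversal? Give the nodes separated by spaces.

The last element of post-order is the root; it splits in-order into left and right subtrees.
Root A: left subtree has 5 nodes {G, Z, R, L, C}, right has 6 {N, U, V, Q, Y, B}.
  Root Z: left subtree has 1 node {G}, right has 3 {R, L, C}.
    Root C: left subtree has 2 nodes {R, L}, right has 0 { }.
      Root R: left subtree has 0 nodes { }, right has 1 {L}.
  Root Y: left subtree has 4 nodes {N, U, V, Q}, right has 1 {B}.
    Root V: left subtree has 2 nodes {N, U}, right has 1 {Q}.
      Root U: left subtree has 1 node {N}, right has 0 { }.

A Z G C R L Y V U N Q B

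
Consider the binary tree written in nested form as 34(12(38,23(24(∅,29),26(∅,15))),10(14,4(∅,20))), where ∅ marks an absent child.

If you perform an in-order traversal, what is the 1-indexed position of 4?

11

In-order visits the left subtree, then the node, then the right subtree.
At 34: go left to 12.
  At 12: go left to 38.
    38 is a leaf — visit 38.
  Visit 12.
  At 12: go right to 23.
    At 23: go left to 24.
      At 24: no left child.
      Visit 24.
      At 24: go right to 29.
        29 is a leaf — visit 29.
    Visit 23.
    At 23: go right to 26.
      At 26: no left child.
      Visit 26.
      At 26: go right to 15.
        15 is a leaf — visit 15.
Visit 34.
At 34: go right to 10.
  At 10: go left to 14.
    14 is a leaf — visit 14.
  Visit 10.
  At 10: go right to 4.
    At 4: no left child.
    Visit 4.
    At 4: go right to 20.
      20 is a leaf — visit 20.
Full in-order sequence: 38, 12, 24, 29, 23, 26, 15, 34, 14, 10, 4, 20.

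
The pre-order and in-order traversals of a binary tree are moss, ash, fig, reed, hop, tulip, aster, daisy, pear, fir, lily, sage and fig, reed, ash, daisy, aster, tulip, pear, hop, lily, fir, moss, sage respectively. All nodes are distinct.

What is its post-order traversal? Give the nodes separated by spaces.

reed fig daisy aster pear tulip lily fir hop ash sage moss

The first element of pre-order is the root; it splits in-order into left and right subtrees.
Root moss: left subtree has 10 nodes {fig, reed, ash, daisy, aster, tulip, pear, hop, lily, fir}, right has 1 {sage}.
  Root ash: left subtree has 2 nodes {fig, reed}, right has 7 {daisy, aster, tulip, pear, hop, lily, fir}.
    Root fig: left subtree has 0 nodes { }, right has 1 {reed}.
    Root hop: left subtree has 4 nodes {daisy, aster, tulip, pear}, right has 2 {lily, fir}.
      Root tulip: left subtree has 2 nodes {daisy, aster}, right has 1 {pear}.
        Root aster: left subtree has 1 node {daisy}, right has 0 { }.
      Root fir: left subtree has 1 node {lily}, right has 0 { }.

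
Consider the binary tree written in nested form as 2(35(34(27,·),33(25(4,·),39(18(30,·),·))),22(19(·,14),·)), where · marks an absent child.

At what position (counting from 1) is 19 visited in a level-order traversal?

Level-order visits nodes level by level from the root, left to right within each level.
Level 0: 2
Level 1: 35, 22
Level 2: 34, 33, 19
Level 3: 27, 25, 39, 14
Level 4: 4, 18
Level 5: 30
Full level-order sequence: 2, 35, 22, 34, 33, 19, 27, 25, 39, 14, 4, 18, 30.

6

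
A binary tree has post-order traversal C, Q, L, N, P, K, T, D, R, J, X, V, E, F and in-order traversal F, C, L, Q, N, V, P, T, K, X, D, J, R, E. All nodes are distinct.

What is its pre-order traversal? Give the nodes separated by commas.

F, E, V, N, L, C, Q, X, T, P, K, J, D, R

The last element of post-order is the root; it splits in-order into left and right subtrees.
Root F: left subtree has 0 nodes { }, right has 13 {C, L, Q, N, V, P, T, K, X, D, J, R, E}.
  Root E: left subtree has 12 nodes {C, L, Q, N, V, P, T, K, X, D, J, R}, right has 0 { }.
    Root V: left subtree has 4 nodes {C, L, Q, N}, right has 7 {P, T, K, X, D, J, R}.
      Root N: left subtree has 3 nodes {C, L, Q}, right has 0 { }.
        Root L: left subtree has 1 node {C}, right has 1 {Q}.
      Root X: left subtree has 3 nodes {P, T, K}, right has 3 {D, J, R}.
        Root T: left subtree has 1 node {P}, right has 1 {K}.
        Root J: left subtree has 1 node {D}, right has 1 {R}.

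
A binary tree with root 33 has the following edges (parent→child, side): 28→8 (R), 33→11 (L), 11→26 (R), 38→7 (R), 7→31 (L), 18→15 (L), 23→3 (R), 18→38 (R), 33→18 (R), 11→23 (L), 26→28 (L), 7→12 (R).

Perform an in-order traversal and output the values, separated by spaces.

In-order visits the left subtree, then the node, then the right subtree.
At 33: go left to 11.
  At 11: go left to 23.
    At 23: no left child.
    Visit 23.
    At 23: go right to 3.
      3 is a leaf — visit 3.
  Visit 11.
  At 11: go right to 26.
    At 26: go left to 28.
      At 28: no left child.
      Visit 28.
      At 28: go right to 8.
        8 is a leaf — visit 8.
    Visit 26.
    At 26: no right child.
Visit 33.
At 33: go right to 18.
  At 18: go left to 15.
    15 is a leaf — visit 15.
  Visit 18.
  At 18: go right to 38.
    At 38: no left child.
    Visit 38.
    At 38: go right to 7.
      At 7: go left to 31.
        31 is a leaf — visit 31.
      Visit 7.
      At 7: go right to 12.
        12 is a leaf — visit 12.

23 3 11 28 8 26 33 15 18 38 31 7 12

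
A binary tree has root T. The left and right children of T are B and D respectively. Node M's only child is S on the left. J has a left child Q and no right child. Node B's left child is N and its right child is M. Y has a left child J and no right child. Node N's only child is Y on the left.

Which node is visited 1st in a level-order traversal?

T

Level-order visits nodes level by level from the root, left to right within each level.
Level 0: T
Level 1: B, D
Level 2: N, M
Level 3: Y, S
Level 4: J
Level 5: Q
Full level-order sequence: T, B, D, N, M, Y, S, J, Q.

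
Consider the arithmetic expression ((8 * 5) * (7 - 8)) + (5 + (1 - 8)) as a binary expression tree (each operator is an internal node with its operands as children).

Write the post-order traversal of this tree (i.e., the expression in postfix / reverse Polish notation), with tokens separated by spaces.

8 5 * 7 8 - * 5 1 8 - + +

Post-order on an expression tree gives postfix notation: for each operator, emit left operand, right operand, then the operator.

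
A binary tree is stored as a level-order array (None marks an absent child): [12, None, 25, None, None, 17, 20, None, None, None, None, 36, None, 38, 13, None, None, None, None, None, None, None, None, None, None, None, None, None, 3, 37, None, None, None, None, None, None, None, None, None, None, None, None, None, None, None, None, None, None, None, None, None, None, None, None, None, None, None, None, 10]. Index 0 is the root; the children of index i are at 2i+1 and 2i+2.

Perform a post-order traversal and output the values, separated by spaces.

Post-order visits the left subtree, then the right subtree, then the node.
At 12: no left child.
At 12: go right to 25.
  At 25: go left to 17.
    At 17: go left to 36.
      36 is a leaf — visit 36.
    At 17: no right child.
    Visit 17.
  At 25: go right to 20.
    At 20: go left to 38.
      At 38: no left child.
      At 38: go right to 3.
        At 3: no left child.
        At 3: go right to 10.
          10 is a leaf — visit 10.
        Visit 3.
      Visit 38.
    At 20: go right to 13.
      At 13: go left to 37.
        37 is a leaf — visit 37.
      At 13: no right child.
      Visit 13.
    Visit 20.
  Visit 25.
Visit 12.

36 17 10 3 38 37 13 20 25 12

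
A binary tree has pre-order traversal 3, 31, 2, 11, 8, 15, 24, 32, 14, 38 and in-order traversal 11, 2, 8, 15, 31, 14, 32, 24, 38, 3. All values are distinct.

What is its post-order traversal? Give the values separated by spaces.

The first element of pre-order is the root; it splits in-order into left and right subtrees.
Root 3: left subtree has 9 nodes {11, 2, 8, 15, 31, 14, 32, 24, 38}, right has 0 { }.
  Root 31: left subtree has 4 nodes {11, 2, 8, 15}, right has 4 {14, 32, 24, 38}.
    Root 2: left subtree has 1 node {11}, right has 2 {8, 15}.
      Root 8: left subtree has 0 nodes { }, right has 1 {15}.
    Root 24: left subtree has 2 nodes {14, 32}, right has 1 {38}.
      Root 32: left subtree has 1 node {14}, right has 0 { }.

11 15 8 2 14 32 38 24 31 3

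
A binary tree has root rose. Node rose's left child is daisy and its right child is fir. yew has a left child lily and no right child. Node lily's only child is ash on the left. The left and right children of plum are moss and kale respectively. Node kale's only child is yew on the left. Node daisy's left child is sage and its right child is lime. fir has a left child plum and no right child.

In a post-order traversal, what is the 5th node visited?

ash

Post-order visits the left subtree, then the right subtree, then the node.
At rose: go left to daisy.
  At daisy: go left to sage.
    sage is a leaf — visit sage.
  At daisy: go right to lime.
    lime is a leaf — visit lime.
  Visit daisy.
At rose: go right to fir.
  At fir: go left to plum.
    At plum: go left to moss.
      moss is a leaf — visit moss.
    At plum: go right to kale.
      At kale: go left to yew.
        At yew: go left to lily.
          At lily: go left to ash.
            ash is a leaf — visit ash.
          At lily: no right child.
          Visit lily.
        At yew: no right child.
        Visit yew.
      At kale: no right child.
      Visit kale.
    Visit plum.
  At fir: no right child.
  Visit fir.
Visit rose.
Full post-order sequence: sage, lime, daisy, moss, ash, lily, yew, kale, plum, fir, rose.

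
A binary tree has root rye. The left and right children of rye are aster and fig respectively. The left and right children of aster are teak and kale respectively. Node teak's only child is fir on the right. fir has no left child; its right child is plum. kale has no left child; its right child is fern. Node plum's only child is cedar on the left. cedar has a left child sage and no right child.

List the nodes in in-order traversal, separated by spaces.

In-order visits the left subtree, then the node, then the right subtree.
At rye: go left to aster.
  At aster: go left to teak.
    At teak: no left child.
    Visit teak.
    At teak: go right to fir.
      At fir: no left child.
      Visit fir.
      At fir: go right to plum.
        At plum: go left to cedar.
          At cedar: go left to sage.
            sage is a leaf — visit sage.
          Visit cedar.
          At cedar: no right child.
        Visit plum.
        At plum: no right child.
  Visit aster.
  At aster: go right to kale.
    At kale: no left child.
    Visit kale.
    At kale: go right to fern.
      fern is a leaf — visit fern.
Visit rye.
At rye: go right to fig.
  fig is a leaf — visit fig.

teak fir sage cedar plum aster kale fern rye fig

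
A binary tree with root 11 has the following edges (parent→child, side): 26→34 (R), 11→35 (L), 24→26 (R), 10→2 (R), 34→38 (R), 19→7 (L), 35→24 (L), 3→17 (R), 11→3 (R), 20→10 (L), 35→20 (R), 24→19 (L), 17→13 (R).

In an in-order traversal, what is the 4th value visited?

In-order visits the left subtree, then the node, then the right subtree.
At 11: go left to 35.
  At 35: go left to 24.
    At 24: go left to 19.
      At 19: go left to 7.
        7 is a leaf — visit 7.
      Visit 19.
      At 19: no right child.
    Visit 24.
    At 24: go right to 26.
      At 26: no left child.
      Visit 26.
      At 26: go right to 34.
        At 34: no left child.
        Visit 34.
        At 34: go right to 38.
          38 is a leaf — visit 38.
  Visit 35.
  At 35: go right to 20.
    At 20: go left to 10.
      At 10: no left child.
      Visit 10.
      At 10: go right to 2.
        2 is a leaf — visit 2.
    Visit 20.
    At 20: no right child.
Visit 11.
At 11: go right to 3.
  At 3: no left child.
  Visit 3.
  At 3: go right to 17.
    At 17: no left child.
    Visit 17.
    At 17: go right to 13.
      13 is a leaf — visit 13.
Full in-order sequence: 7, 19, 24, 26, 34, 38, 35, 10, 2, 20, 11, 3, 17, 13.

26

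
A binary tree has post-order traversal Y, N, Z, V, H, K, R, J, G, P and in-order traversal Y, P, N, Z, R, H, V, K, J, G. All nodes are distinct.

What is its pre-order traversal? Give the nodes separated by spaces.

The last element of post-order is the root; it splits in-order into left and right subtrees.
Root P: left subtree has 1 node {Y}, right has 8 {N, Z, R, H, V, K, J, G}.
  Root G: left subtree has 7 nodes {N, Z, R, H, V, K, J}, right has 0 { }.
    Root J: left subtree has 6 nodes {N, Z, R, H, V, K}, right has 0 { }.
      Root R: left subtree has 2 nodes {N, Z}, right has 3 {H, V, K}.
        Root Z: left subtree has 1 node {N}, right has 0 { }.
        Root K: left subtree has 2 nodes {H, V}, right has 0 { }.
          Root H: left subtree has 0 nodes { }, right has 1 {V}.

P Y G J R Z N K H V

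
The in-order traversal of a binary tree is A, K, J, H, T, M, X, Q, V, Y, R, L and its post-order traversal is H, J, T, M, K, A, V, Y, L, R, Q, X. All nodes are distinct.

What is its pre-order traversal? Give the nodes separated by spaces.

The last element of post-order is the root; it splits in-order into left and right subtrees.
Root X: left subtree has 6 nodes {A, K, J, H, T, M}, right has 5 {Q, V, Y, R, L}.
  Root A: left subtree has 0 nodes { }, right has 5 {K, J, H, T, M}.
    Root K: left subtree has 0 nodes { }, right has 4 {J, H, T, M}.
      Root M: left subtree has 3 nodes {J, H, T}, right has 0 { }.
        Root T: left subtree has 2 nodes {J, H}, right has 0 { }.
          Root J: left subtree has 0 nodes { }, right has 1 {H}.
  Root Q: left subtree has 0 nodes { }, right has 4 {V, Y, R, L}.
    Root R: left subtree has 2 nodes {V, Y}, right has 1 {L}.
      Root Y: left subtree has 1 node {V}, right has 0 { }.

X A K M T J H Q R Y V L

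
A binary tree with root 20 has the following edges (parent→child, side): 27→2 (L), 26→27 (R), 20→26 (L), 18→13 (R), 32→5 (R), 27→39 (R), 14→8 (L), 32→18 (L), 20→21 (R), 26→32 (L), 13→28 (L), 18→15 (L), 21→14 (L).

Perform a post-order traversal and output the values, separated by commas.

15, 28, 13, 18, 5, 32, 2, 39, 27, 26, 8, 14, 21, 20

Post-order visits the left subtree, then the right subtree, then the node.
At 20: go left to 26.
  At 26: go left to 32.
    At 32: go left to 18.
      At 18: go left to 15.
        15 is a leaf — visit 15.
      At 18: go right to 13.
        At 13: go left to 28.
          28 is a leaf — visit 28.
        At 13: no right child.
        Visit 13.
      Visit 18.
    At 32: go right to 5.
      5 is a leaf — visit 5.
    Visit 32.
  At 26: go right to 27.
    At 27: go left to 2.
      2 is a leaf — visit 2.
    At 27: go right to 39.
      39 is a leaf — visit 39.
    Visit 27.
  Visit 26.
At 20: go right to 21.
  At 21: go left to 14.
    At 14: go left to 8.
      8 is a leaf — visit 8.
    At 14: no right child.
    Visit 14.
  At 21: no right child.
  Visit 21.
Visit 20.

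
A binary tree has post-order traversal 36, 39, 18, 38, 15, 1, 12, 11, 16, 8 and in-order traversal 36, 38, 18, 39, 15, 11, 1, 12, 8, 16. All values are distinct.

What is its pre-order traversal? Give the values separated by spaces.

The last element of post-order is the root; it splits in-order into left and right subtrees.
Root 8: left subtree has 8 nodes {36, 38, 18, 39, 15, 11, 1, 12}, right has 1 {16}.
  Root 11: left subtree has 5 nodes {36, 38, 18, 39, 15}, right has 2 {1, 12}.
    Root 15: left subtree has 4 nodes {36, 38, 18, 39}, right has 0 { }.
      Root 38: left subtree has 1 node {36}, right has 2 {18, 39}.
        Root 18: left subtree has 0 nodes { }, right has 1 {39}.
    Root 12: left subtree has 1 node {1}, right has 0 { }.

8 11 15 38 36 18 39 12 1 16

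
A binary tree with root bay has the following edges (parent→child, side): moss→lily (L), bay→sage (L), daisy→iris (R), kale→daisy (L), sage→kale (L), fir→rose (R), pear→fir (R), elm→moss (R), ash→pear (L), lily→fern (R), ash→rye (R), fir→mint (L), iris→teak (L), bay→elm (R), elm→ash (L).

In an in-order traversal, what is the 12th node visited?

rye

In-order visits the left subtree, then the node, then the right subtree.
At bay: go left to sage.
  At sage: go left to kale.
    At kale: go left to daisy.
      At daisy: no left child.
      Visit daisy.
      At daisy: go right to iris.
        At iris: go left to teak.
          teak is a leaf — visit teak.
        Visit iris.
        At iris: no right child.
    Visit kale.
    At kale: no right child.
  Visit sage.
  At sage: no right child.
Visit bay.
At bay: go right to elm.
  At elm: go left to ash.
    At ash: go left to pear.
      At pear: no left child.
      Visit pear.
      At pear: go right to fir.
        At fir: go left to mint.
          mint is a leaf — visit mint.
        Visit fir.
        At fir: go right to rose.
          rose is a leaf — visit rose.
    Visit ash.
    At ash: go right to rye.
      rye is a leaf — visit rye.
  Visit elm.
  At elm: go right to moss.
    At moss: go left to lily.
      At lily: no left child.
      Visit lily.
      At lily: go right to fern.
        fern is a leaf — visit fern.
    Visit moss.
    At moss: no right child.
Full in-order sequence: daisy, teak, iris, kale, sage, bay, pear, mint, fir, rose, ash, rye, elm, lily, fern, moss.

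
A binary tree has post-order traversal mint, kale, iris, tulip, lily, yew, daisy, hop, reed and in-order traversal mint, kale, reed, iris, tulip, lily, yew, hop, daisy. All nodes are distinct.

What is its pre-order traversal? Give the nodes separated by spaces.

reed kale mint hop yew lily tulip iris daisy

The last element of post-order is the root; it splits in-order into left and right subtrees.
Root reed: left subtree has 2 nodes {mint, kale}, right has 6 {iris, tulip, lily, yew, hop, daisy}.
  Root kale: left subtree has 1 node {mint}, right has 0 { }.
  Root hop: left subtree has 4 nodes {iris, tulip, lily, yew}, right has 1 {daisy}.
    Root yew: left subtree has 3 nodes {iris, tulip, lily}, right has 0 { }.
      Root lily: left subtree has 2 nodes {iris, tulip}, right has 0 { }.
        Root tulip: left subtree has 1 node {iris}, right has 0 { }.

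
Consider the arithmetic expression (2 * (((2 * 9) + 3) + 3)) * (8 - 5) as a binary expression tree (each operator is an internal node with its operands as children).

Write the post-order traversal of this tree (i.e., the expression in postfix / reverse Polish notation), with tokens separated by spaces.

2 2 9 * 3 + 3 + * 8 5 - *

Post-order on an expression tree gives postfix notation: for each operator, emit left operand, right operand, then the operator.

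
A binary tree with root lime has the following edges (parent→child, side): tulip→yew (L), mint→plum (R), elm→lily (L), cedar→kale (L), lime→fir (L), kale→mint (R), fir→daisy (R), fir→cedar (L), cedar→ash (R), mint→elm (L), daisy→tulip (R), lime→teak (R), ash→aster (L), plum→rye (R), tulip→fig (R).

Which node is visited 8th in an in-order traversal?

aster

In-order visits the left subtree, then the node, then the right subtree.
At lime: go left to fir.
  At fir: go left to cedar.
    At cedar: go left to kale.
      At kale: no left child.
      Visit kale.
      At kale: go right to mint.
        At mint: go left to elm.
          At elm: go left to lily.
            lily is a leaf — visit lily.
          Visit elm.
          At elm: no right child.
        Visit mint.
        At mint: go right to plum.
          At plum: no left child.
          Visit plum.
          At plum: go right to rye.
            rye is a leaf — visit rye.
    Visit cedar.
    At cedar: go right to ash.
      At ash: go left to aster.
        aster is a leaf — visit aster.
      Visit ash.
      At ash: no right child.
  Visit fir.
  At fir: go right to daisy.
    At daisy: no left child.
    Visit daisy.
    At daisy: go right to tulip.
      At tulip: go left to yew.
        yew is a leaf — visit yew.
      Visit tulip.
      At tulip: go right to fig.
        fig is a leaf — visit fig.
Visit lime.
At lime: go right to teak.
  teak is a leaf — visit teak.
Full in-order sequence: kale, lily, elm, mint, plum, rye, cedar, aster, ash, fir, daisy, yew, tulip, fig, lime, teak.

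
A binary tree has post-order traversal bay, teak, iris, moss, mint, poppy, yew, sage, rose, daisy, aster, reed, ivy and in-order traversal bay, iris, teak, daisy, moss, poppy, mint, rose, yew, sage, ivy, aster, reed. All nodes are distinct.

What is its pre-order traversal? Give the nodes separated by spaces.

ivy daisy iris bay teak rose poppy moss mint sage yew reed aster

The last element of post-order is the root; it splits in-order into left and right subtrees.
Root ivy: left subtree has 10 nodes {bay, iris, teak, daisy, moss, poppy, mint, rose, yew, sage}, right has 2 {aster, reed}.
  Root daisy: left subtree has 3 nodes {bay, iris, teak}, right has 6 {moss, poppy, mint, rose, yew, sage}.
    Root iris: left subtree has 1 node {bay}, right has 1 {teak}.
    Root rose: left subtree has 3 nodes {moss, poppy, mint}, right has 2 {yew, sage}.
      Root poppy: left subtree has 1 node {moss}, right has 1 {mint}.
      Root sage: left subtree has 1 node {yew}, right has 0 { }.
  Root reed: left subtree has 1 node {aster}, right has 0 { }.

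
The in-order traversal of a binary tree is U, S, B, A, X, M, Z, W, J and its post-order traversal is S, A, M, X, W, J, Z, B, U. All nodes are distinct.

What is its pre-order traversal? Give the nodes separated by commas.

U, B, S, Z, X, A, M, J, W

The last element of post-order is the root; it splits in-order into left and right subtrees.
Root U: left subtree has 0 nodes { }, right has 8 {S, B, A, X, M, Z, W, J}.
  Root B: left subtree has 1 node {S}, right has 6 {A, X, M, Z, W, J}.
    Root Z: left subtree has 3 nodes {A, X, M}, right has 2 {W, J}.
      Root X: left subtree has 1 node {A}, right has 1 {M}.
      Root J: left subtree has 1 node {W}, right has 0 { }.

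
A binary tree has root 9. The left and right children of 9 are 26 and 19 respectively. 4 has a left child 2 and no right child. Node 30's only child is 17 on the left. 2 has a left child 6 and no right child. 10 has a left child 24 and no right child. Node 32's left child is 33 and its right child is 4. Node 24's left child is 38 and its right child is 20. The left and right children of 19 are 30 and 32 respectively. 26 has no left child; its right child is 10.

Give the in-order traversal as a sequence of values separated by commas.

In-order visits the left subtree, then the node, then the right subtree.
At 9: go left to 26.
  At 26: no left child.
  Visit 26.
  At 26: go right to 10.
    At 10: go left to 24.
      At 24: go left to 38.
        38 is a leaf — visit 38.
      Visit 24.
      At 24: go right to 20.
        20 is a leaf — visit 20.
    Visit 10.
    At 10: no right child.
Visit 9.
At 9: go right to 19.
  At 19: go left to 30.
    At 30: go left to 17.
      17 is a leaf — visit 17.
    Visit 30.
    At 30: no right child.
  Visit 19.
  At 19: go right to 32.
    At 32: go left to 33.
      33 is a leaf — visit 33.
    Visit 32.
    At 32: go right to 4.
      At 4: go left to 2.
        At 2: go left to 6.
          6 is a leaf — visit 6.
        Visit 2.
        At 2: no right child.
      Visit 4.
      At 4: no right child.

26, 38, 24, 20, 10, 9, 17, 30, 19, 33, 32, 6, 2, 4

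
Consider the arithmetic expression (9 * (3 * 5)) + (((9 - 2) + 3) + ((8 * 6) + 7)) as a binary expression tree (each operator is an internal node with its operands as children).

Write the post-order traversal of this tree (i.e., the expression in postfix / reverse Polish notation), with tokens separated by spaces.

9 3 5 * * 9 2 - 3 + 8 6 * 7 + + +

Post-order on an expression tree gives postfix notation: for each operator, emit left operand, right operand, then the operator.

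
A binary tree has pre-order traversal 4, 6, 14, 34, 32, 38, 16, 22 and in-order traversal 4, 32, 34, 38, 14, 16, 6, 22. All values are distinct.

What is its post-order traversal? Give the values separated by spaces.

32 38 34 16 14 22 6 4

The first element of pre-order is the root; it splits in-order into left and right subtrees.
Root 4: left subtree has 0 nodes { }, right has 7 {32, 34, 38, 14, 16, 6, 22}.
  Root 6: left subtree has 5 nodes {32, 34, 38, 14, 16}, right has 1 {22}.
    Root 14: left subtree has 3 nodes {32, 34, 38}, right has 1 {16}.
      Root 34: left subtree has 1 node {32}, right has 1 {38}.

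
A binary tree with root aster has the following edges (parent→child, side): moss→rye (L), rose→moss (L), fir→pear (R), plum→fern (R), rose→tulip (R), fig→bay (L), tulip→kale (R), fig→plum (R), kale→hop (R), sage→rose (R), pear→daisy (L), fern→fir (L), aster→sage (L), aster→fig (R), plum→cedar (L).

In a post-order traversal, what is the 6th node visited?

Post-order visits the left subtree, then the right subtree, then the node.
At aster: go left to sage.
  At sage: no left child.
  At sage: go right to rose.
    At rose: go left to moss.
      At moss: go left to rye.
        rye is a leaf — visit rye.
      At moss: no right child.
      Visit moss.
    At rose: go right to tulip.
      At tulip: no left child.
      At tulip: go right to kale.
        At kale: no left child.
        At kale: go right to hop.
          hop is a leaf — visit hop.
        Visit kale.
      Visit tulip.
    Visit rose.
  Visit sage.
At aster: go right to fig.
  At fig: go left to bay.
    bay is a leaf — visit bay.
  At fig: go right to plum.
    At plum: go left to cedar.
      cedar is a leaf — visit cedar.
    At plum: go right to fern.
      At fern: go left to fir.
        At fir: no left child.
        At fir: go right to pear.
          At pear: go left to daisy.
            daisy is a leaf — visit daisy.
          At pear: no right child.
          Visit pear.
        Visit fir.
      At fern: no right child.
      Visit fern.
    Visit plum.
  Visit fig.
Visit aster.
Full post-order sequence: rye, moss, hop, kale, tulip, rose, sage, bay, cedar, daisy, pear, fir, fern, plum, fig, aster.

rose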